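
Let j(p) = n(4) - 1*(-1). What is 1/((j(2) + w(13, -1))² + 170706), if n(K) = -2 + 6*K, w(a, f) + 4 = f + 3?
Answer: 1/171147 ≈ 5.8429e-6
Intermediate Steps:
w(a, f) = -1 + f (w(a, f) = -4 + (f + 3) = -4 + (3 + f) = -1 + f)
j(p) = 23 (j(p) = (-2 + 6*4) - 1*(-1) = (-2 + 24) + 1 = 22 + 1 = 23)
1/((j(2) + w(13, -1))² + 170706) = 1/((23 + (-1 - 1))² + 170706) = 1/((23 - 2)² + 170706) = 1/(21² + 170706) = 1/(441 + 170706) = 1/171147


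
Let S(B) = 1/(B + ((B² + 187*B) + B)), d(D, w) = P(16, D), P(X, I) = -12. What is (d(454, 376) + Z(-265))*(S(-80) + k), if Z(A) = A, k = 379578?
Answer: -916847884043/8720 ≈ -1.0514e+8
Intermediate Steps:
d(D, w) = -12
S(B) = 1/(B² + 189*B) (S(B) = 1/(B + (B² + 188*B)) = 1/(B² + 189*B))
(d(454, 376) + Z(-265))*(S(-80) + k) = (-12 - 265)*(1/((-80)*(189 - 80)) + 379578) = -277*(-1/80/109 + 379578) = -277*(-1/80*1/109 + 379578) = -277*(-1/8720 + 379578) = -277*3309920159/8720 = -916847884043/8720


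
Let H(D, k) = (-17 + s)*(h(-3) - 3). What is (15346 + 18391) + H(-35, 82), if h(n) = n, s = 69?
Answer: 33425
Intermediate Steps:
H(D, k) = -312 (H(D, k) = (-17 + 69)*(-3 - 3) = 52*(-6) = -312)
(15346 + 18391) + H(-35, 82) = (15346 + 18391) - 312 = 33737 - 312 = 33425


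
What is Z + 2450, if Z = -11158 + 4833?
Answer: -3875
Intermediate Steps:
Z = -6325
Z + 2450 = -6325 + 2450 = -3875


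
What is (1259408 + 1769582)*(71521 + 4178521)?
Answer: 12873334717580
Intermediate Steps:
(1259408 + 1769582)*(71521 + 4178521) = 3028990*4250042 = 12873334717580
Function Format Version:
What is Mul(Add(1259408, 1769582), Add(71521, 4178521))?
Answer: 12873334717580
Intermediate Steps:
Mul(Add(1259408, 1769582), Add(71521, 4178521)) = Mul(3028990, 4250042) = 12873334717580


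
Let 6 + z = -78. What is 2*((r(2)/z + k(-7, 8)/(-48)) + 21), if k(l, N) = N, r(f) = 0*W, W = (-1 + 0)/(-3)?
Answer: 125/3 ≈ 41.667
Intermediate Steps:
z = -84 (z = -6 - 78 = -84)
W = ⅓ (W = -1*(-⅓) = ⅓ ≈ 0.33333)
r(f) = 0 (r(f) = 0*(⅓) = 0)
2*((r(2)/z + k(-7, 8)/(-48)) + 21) = 2*((0/(-84) + 8/(-48)) + 21) = 2*((0*(-1/84) + 8*(-1/48)) + 21) = 2*((0 - ⅙) + 21) = 2*(-⅙ + 21) = 2*(125/6) = 125/3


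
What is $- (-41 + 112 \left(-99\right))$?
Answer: $11129$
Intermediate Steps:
$- (-41 + 112 \left(-99\right)) = - (-41 - 11088) = \left(-1\right) \left(-11129\right) = 11129$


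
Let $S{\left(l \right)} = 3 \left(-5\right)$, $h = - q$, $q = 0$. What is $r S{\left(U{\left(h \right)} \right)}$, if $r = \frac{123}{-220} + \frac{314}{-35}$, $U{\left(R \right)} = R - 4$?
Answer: $\frac{44031}{308} \approx 142.96$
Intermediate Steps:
$h = 0$ ($h = \left(-1\right) 0 = 0$)
$U{\left(R \right)} = -4 + R$ ($U{\left(R \right)} = R - 4 = -4 + R$)
$r = - \frac{14677}{1540}$ ($r = 123 \left(- \frac{1}{220}\right) + 314 \left(- \frac{1}{35}\right) = - \frac{123}{220} - \frac{314}{35} = - \frac{14677}{1540} \approx -9.5305$)
$S{\left(l \right)} = -15$
$r S{\left(U{\left(h \right)} \right)} = \left(- \frac{14677}{1540}\right) \left(-15\right) = \frac{44031}{308}$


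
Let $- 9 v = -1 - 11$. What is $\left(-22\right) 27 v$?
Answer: $-792$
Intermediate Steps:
$v = \frac{4}{3}$ ($v = - \frac{-1 - 11}{9} = \left(- \frac{1}{9}\right) \left(-12\right) = \frac{4}{3} \approx 1.3333$)
$\left(-22\right) 27 v = \left(-22\right) 27 \cdot \frac{4}{3} = \left(-594\right) \frac{4}{3} = -792$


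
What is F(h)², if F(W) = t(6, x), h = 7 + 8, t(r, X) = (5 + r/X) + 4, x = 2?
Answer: 144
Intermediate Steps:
t(r, X) = 9 + r/X
h = 15
F(W) = 12 (F(W) = 9 + 6/2 = 9 + 6*(½) = 9 + 3 = 12)
F(h)² = 12² = 144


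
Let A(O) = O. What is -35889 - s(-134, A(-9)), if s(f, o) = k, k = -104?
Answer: -35785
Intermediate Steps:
s(f, o) = -104
-35889 - s(-134, A(-9)) = -35889 - 1*(-104) = -35889 + 104 = -35785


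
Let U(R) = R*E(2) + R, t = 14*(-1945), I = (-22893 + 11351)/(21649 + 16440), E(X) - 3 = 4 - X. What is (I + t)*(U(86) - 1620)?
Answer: 1145041213248/38089 ≈ 3.0062e+7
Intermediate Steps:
E(X) = 7 - X (E(X) = 3 + (4 - X) = 7 - X)
I = -11542/38089 ≈ -0.30303
t = -27230
U(R) = 6*R (U(R) = R*(7 - 1*2) + R = R*(7 - 2) + R = R*5 + R = 5*R + R = 6*R)
(I + t)*(U(86) - 1620) = (-11542/38089 - 27230)*(6*86 - 1620) = -1037175012*(516 - 1620)/38089 = -1037175012/38089*(-1104) = 1145041213248/38089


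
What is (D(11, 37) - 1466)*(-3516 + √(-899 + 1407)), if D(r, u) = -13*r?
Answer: 5657244 - 3218*√127 ≈ 5.6210e+6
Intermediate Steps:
(D(11, 37) - 1466)*(-3516 + √(-899 + 1407)) = (-13*11 - 1466)*(-3516 + √(-899 + 1407)) = (-143 - 1466)*(-3516 + √508) = -1609*(-3516 + 2*√127) = 5657244 - 3218*√127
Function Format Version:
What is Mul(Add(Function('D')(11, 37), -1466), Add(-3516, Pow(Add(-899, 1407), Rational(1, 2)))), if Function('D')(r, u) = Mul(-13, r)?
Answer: Add(5657244, Mul(-3218, Pow(127, Rational(1, 2)))) ≈ 5.6210e+6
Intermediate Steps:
Mul(Add(Function('D')(11, 37), -1466), Add(-3516, Pow(Add(-899, 1407), Rational(1, 2)))) = Mul(Add(Mul(-13, 11), -1466), Add(-3516, Pow(Add(-899, 1407), Rational(1, 2)))) = Mul(Add(-143, -1466), Add(-3516, Pow(508, Rational(1, 2)))) = Mul(-1609, Add(-3516, Mul(2, Pow(127, Rational(1, 2))))) = Add(5657244, Mul(-3218, Pow(127, Rational(1, 2))))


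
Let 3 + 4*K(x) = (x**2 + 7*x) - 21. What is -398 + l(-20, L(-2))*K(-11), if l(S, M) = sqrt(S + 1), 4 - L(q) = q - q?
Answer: -398 + 5*I*sqrt(19) ≈ -398.0 + 21.794*I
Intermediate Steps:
L(q) = 4 (L(q) = 4 - (q - q) = 4 - 1*0 = 4 + 0 = 4)
l(S, M) = sqrt(1 + S)
K(x) = -6 + x**2/4 + 7*x/4 (K(x) = -3/4 + ((x**2 + 7*x) - 21)/4 = -3/4 + (-21 + x**2 + 7*x)/4 = -3/4 + (-21/4 + x**2/4 + 7*x/4) = -6 + x**2/4 + 7*x/4)
-398 + l(-20, L(-2))*K(-11) = -398 + sqrt(1 - 20)*(-6 + (1/4)*(-11)**2 + (7/4)*(-11)) = -398 + sqrt(-19)*(-6 + (1/4)*121 - 77/4) = -398 + (I*sqrt(19))*(-6 + 121/4 - 77/4) = -398 + (I*sqrt(19))*5 = -398 + 5*I*sqrt(19)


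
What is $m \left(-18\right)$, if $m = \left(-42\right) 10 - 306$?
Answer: $13068$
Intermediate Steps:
$m = -726$ ($m = -420 - 306 = -726$)
$m \left(-18\right) = \left(-726\right) \left(-18\right) = 13068$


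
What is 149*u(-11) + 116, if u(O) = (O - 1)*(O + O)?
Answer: 39452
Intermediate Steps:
u(O) = 2*O*(-1 + O) (u(O) = (-1 + O)*(2*O) = 2*O*(-1 + O))
149*u(-11) + 116 = 149*(2*(-11)*(-1 - 11)) + 116 = 149*(2*(-11)*(-12)) + 116 = 149*264 + 116 = 39336 + 116 = 39452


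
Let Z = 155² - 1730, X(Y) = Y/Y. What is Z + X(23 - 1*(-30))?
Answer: 22296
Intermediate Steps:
X(Y) = 1
Z = 22295 (Z = 24025 - 1730 = 22295)
Z + X(23 - 1*(-30)) = 22295 + 1 = 22296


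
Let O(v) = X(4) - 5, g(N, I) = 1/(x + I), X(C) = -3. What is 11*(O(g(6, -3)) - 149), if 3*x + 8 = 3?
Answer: -1727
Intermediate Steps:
x = -5/3 (x = -8/3 + (⅓)*3 = -8/3 + 1 = -5/3 ≈ -1.6667)
g(N, I) = 1/(-5/3 + I)
O(v) = -8 (O(v) = -3 - 5 = -8)
11*(O(g(6, -3)) - 149) = 11*(-8 - 149) = 11*(-157) = -1727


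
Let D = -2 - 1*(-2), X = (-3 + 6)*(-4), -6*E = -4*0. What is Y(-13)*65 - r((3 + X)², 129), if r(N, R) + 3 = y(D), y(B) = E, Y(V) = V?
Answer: -842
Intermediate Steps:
E = 0 (E = -(-2)*0/3 = -⅙*0 = 0)
X = -12 (X = 3*(-4) = -12)
D = 0 (D = -2 + 2 = 0)
y(B) = 0
r(N, R) = -3 (r(N, R) = -3 + 0 = -3)
Y(-13)*65 - r((3 + X)², 129) = -13*65 - 1*(-3) = -845 + 3 = -842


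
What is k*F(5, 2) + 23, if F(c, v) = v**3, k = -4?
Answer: -9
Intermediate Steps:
k*F(5, 2) + 23 = -4*2**3 + 23 = -4*8 + 23 = -32 + 23 = -9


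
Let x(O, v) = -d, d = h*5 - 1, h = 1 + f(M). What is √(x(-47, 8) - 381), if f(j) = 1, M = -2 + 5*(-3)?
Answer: I*√390 ≈ 19.748*I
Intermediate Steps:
M = -17 (M = -2 - 15 = -17)
h = 2 (h = 1 + 1 = 2)
d = 9 (d = 2*5 - 1 = 10 - 1 = 9)
x(O, v) = -9 (x(O, v) = -1*9 = -9)
√(x(-47, 8) - 381) = √(-9 - 381) = √(-390) = I*√390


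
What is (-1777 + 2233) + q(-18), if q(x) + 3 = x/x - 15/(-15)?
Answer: 455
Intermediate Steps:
q(x) = -1 (q(x) = -3 + (x/x - 15/(-15)) = -3 + (1 - 15*(-1/15)) = -3 + (1 + 1) = -3 + 2 = -1)
(-1777 + 2233) + q(-18) = (-1777 + 2233) - 1 = 456 - 1 = 455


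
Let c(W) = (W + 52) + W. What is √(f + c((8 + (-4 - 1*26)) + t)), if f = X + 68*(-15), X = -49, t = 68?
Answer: 5*I*√37 ≈ 30.414*I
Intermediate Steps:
c(W) = 52 + 2*W (c(W) = (52 + W) + W = 52 + 2*W)
f = -1069 (f = -49 + 68*(-15) = -49 - 1020 = -1069)
√(f + c((8 + (-4 - 1*26)) + t)) = √(-1069 + (52 + 2*((8 + (-4 - 1*26)) + 68))) = √(-1069 + (52 + 2*((8 + (-4 - 26)) + 68))) = √(-1069 + (52 + 2*((8 - 30) + 68))) = √(-1069 + (52 + 2*(-22 + 68))) = √(-1069 + (52 + 2*46)) = √(-1069 + (52 + 92)) = √(-1069 + 144) = √(-925) = 5*I*√37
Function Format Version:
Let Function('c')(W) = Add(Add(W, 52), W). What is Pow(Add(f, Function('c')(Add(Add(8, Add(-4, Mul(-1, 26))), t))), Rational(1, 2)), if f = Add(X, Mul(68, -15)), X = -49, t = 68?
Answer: Mul(5, I, Pow(37, Rational(1, 2))) ≈ Mul(30.414, I)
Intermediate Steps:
Function('c')(W) = Add(52, Mul(2, W)) (Function('c')(W) = Add(Add(52, W), W) = Add(52, Mul(2, W)))
f = -1069 (f = Add(-49, Mul(68, -15)) = Add(-49, -1020) = -1069)
Pow(Add(f, Function('c')(Add(Add(8, Add(-4, Mul(-1, 26))), t))), Rational(1, 2)) = Pow(Add(-1069, Add(52, Mul(2, Add(Add(8, Add(-4, Mul(-1, 26))), 68)))), Rational(1, 2)) = Pow(Add(-1069, Add(52, Mul(2, Add(Add(8, Add(-4, -26)), 68)))), Rational(1, 2)) = Pow(Add(-1069, Add(52, Mul(2, Add(Add(8, -30), 68)))), Rational(1, 2)) = Pow(Add(-1069, Add(52, Mul(2, Add(-22, 68)))), Rational(1, 2)) = Pow(Add(-1069, Add(52, Mul(2, 46))), Rational(1, 2)) = Pow(Add(-1069, Add(52, 92)), Rational(1, 2)) = Pow(Add(-1069, 144), Rational(1, 2)) = Pow(-925, Rational(1, 2)) = Mul(5, I, Pow(37, Rational(1, 2)))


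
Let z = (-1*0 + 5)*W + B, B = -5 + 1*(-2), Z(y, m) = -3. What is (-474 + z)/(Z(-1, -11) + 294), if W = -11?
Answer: -536/291 ≈ -1.8419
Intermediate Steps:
B = -7 (B = -5 - 2 = -7)
z = -62 (z = (-1*0 + 5)*(-11) - 7 = (0 + 5)*(-11) - 7 = 5*(-11) - 7 = -55 - 7 = -62)
(-474 + z)/(Z(-1, -11) + 294) = (-474 - 62)/(-3 + 294) = -536/291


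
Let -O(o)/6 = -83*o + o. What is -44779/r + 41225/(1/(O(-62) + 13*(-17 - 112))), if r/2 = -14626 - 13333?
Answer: -74184270293771/55918 ≈ -1.3267e+9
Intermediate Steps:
O(o) = 492*o (O(o) = -6*(-83*o + o) = -(-492)*o = 492*o)
r = -55918 (r = 2*(-14626 - 13333) = 2*(-27959) = -55918)
-44779/r + 41225/(1/(O(-62) + 13*(-17 - 112))) = -44779/(-55918) + 41225/(1/(492*(-62) + 13*(-17 - 112))) = -44779*(-1/55918) + 41225/(1/(-30504 + 13*(-129))) = 44779/55918 + 41225/(1/(-30504 - 1677)) = 44779/55918 + 41225/(1/(-32181)) = 44779/55918 + 41225/(-1/32181) = 44779/55918 + 41225*(-32181) = 44779/55918 - 1326661725 = -74184270293771/55918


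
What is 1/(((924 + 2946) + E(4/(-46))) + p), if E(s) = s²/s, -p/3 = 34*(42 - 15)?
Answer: 23/25666 ≈ 0.00089613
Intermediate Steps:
p = -2754 (p = -102*(42 - 15) = -102*27 = -3*918 = -2754)
E(s) = s
1/(((924 + 2946) + E(4/(-46))) + p) = 1/(((924 + 2946) + 4/(-46)) - 2754) = 1/((3870 + 4*(-1/46)) - 2754) = 1/((3870 - 2/23) - 2754) = 1/(89008/23 - 2754) = 1/(25666/23) = 23/25666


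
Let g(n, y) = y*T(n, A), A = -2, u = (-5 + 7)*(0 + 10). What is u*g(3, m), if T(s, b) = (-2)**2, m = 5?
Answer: 400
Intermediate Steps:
u = 20 (u = 2*10 = 20)
T(s, b) = 4
g(n, y) = 4*y (g(n, y) = y*4 = 4*y)
u*g(3, m) = 20*(4*5) = 20*20 = 400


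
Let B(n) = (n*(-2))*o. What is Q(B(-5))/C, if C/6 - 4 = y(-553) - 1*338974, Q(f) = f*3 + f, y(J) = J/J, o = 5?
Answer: -100/1016907 ≈ -9.8337e-5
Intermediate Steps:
y(J) = 1
B(n) = -10*n (B(n) = (n*(-2))*5 = -2*n*5 = -10*n)
Q(f) = 4*f (Q(f) = 3*f + f = 4*f)
C = -2033814 (C = 24 + 6*(1 - 1*338974) = 24 + 6*(1 - 338974) = 24 + 6*(-338973) = 24 - 2033838 = -2033814)
Q(B(-5))/C = (4*(-10*(-5)))/(-2033814) = (4*50)*(-1/2033814) = 200*(-1/2033814) = -100/1016907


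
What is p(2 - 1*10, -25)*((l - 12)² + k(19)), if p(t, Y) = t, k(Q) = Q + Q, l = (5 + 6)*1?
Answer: -312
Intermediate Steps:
l = 11 (l = 11*1 = 11)
k(Q) = 2*Q
p(2 - 1*10, -25)*((l - 12)² + k(19)) = (2 - 1*10)*((11 - 12)² + 2*19) = (2 - 10)*((-1)² + 38) = -8*(1 + 38) = -8*39 = -312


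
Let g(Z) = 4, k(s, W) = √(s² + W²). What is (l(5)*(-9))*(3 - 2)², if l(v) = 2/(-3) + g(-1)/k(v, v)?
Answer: 6 - 18*√2/5 ≈ 0.90883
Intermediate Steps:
k(s, W) = √(W² + s²)
l(v) = -⅔ + 2*√2/√(v²) (l(v) = 2/(-3) + 4/(√(v² + v²)) = 2*(-⅓) + 4/(√(2*v²)) = -⅔ + 4/((√2*√(v²))) = -⅔ + 4*(√2/(2*√(v²))) = -⅔ + 2*√2/√(v²))
(l(5)*(-9))*(3 - 2)² = ((-⅔ + 2*√2/√(5²))*(-9))*(3 - 2)² = ((-⅔ + 2*√2/√25)*(-9))*1² = ((-⅔ + 2*√2*(⅕))*(-9))*1 = ((-⅔ + 2*√2/5)*(-9))*1 = (6 - 18*√2/5)*1 = 6 - 18*√2/5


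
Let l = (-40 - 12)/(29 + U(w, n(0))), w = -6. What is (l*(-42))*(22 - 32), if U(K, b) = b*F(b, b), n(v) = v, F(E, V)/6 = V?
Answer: -21840/29 ≈ -753.10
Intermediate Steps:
F(E, V) = 6*V
U(K, b) = 6*b² (U(K, b) = b*(6*b) = 6*b²)
l = -52/29 (l = (-40 - 12)/(29 + 6*0²) = -52/(29 + 6*0) = -52/(29 + 0) = -52/29 ≈ -1.7931)
(l*(-42))*(22 - 32) = (-52/29*(-42))*(22 - 32) = (2184/29)*(-10) = -21840/29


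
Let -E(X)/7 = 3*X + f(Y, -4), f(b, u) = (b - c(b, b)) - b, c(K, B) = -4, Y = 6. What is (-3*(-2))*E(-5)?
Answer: 462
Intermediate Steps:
f(b, u) = 4 (f(b, u) = (b - 1*(-4)) - b = (b + 4) - b = (4 + b) - b = 4)
E(X) = -28 - 21*X (E(X) = -7*(3*X + 4) = -7*(4 + 3*X) = -28 - 21*X)
(-3*(-2))*E(-5) = (-3*(-2))*(-28 - 21*(-5)) = 6*(-28 + 105) = 6*77 = 462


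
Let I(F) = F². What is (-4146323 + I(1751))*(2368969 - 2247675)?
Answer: -131036576668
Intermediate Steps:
(-4146323 + I(1751))*(2368969 - 2247675) = (-4146323 + 1751²)*(2368969 - 2247675) = (-4146323 + 3066001)*121294 = -1080322*121294 = -131036576668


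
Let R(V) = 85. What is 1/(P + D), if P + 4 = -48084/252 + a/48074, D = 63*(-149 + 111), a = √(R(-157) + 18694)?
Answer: -2638512799917540/6830607065111578561 - 21200634*√18779/6830607065111578561 ≈ -0.00038628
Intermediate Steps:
a = √18779 (a = √(85 + 18694) = √18779 ≈ 137.04)
D = -2394 (D = 63*(-38) = -2394)
P = -4091/21 + √18779/48074 (P = -4 + (-48084/252 + √18779/48074) = -4 + (-48084*1/252 + √18779*(1/48074)) = -4 + (-4007/21 + √18779/48074) = -4091/21 + √18779/48074 ≈ -194.81)
1/(P + D) = 1/((-4091/21 + √18779/48074) - 2394) = 1/(-54365/21 + √18779/48074)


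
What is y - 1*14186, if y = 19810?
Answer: 5624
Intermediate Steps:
y - 1*14186 = 19810 - 1*14186 = 19810 - 14186 = 5624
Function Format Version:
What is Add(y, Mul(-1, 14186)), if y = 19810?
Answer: 5624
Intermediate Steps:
Add(y, Mul(-1, 14186)) = Add(19810, Mul(-1, 14186)) = Add(19810, -14186) = 5624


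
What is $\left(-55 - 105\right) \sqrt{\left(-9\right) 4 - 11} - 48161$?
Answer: $-48161 - 160 i \sqrt{47} \approx -48161.0 - 1096.9 i$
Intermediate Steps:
$\left(-55 - 105\right) \sqrt{\left(-9\right) 4 - 11} - 48161 = - 160 \sqrt{-36 - 11} - 48161 = - 160 \sqrt{-47} - 48161 = - 160 i \sqrt{47} - 48161 = -48161 - 160 i \sqrt{47}$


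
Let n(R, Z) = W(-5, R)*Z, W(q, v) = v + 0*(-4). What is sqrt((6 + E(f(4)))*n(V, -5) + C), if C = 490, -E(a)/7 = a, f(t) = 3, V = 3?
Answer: sqrt(715) ≈ 26.739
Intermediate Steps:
E(a) = -7*a
W(q, v) = v (W(q, v) = v + 0 = v)
n(R, Z) = R*Z
sqrt((6 + E(f(4)))*n(V, -5) + C) = sqrt((6 - 7*3)*(3*(-5)) + 490) = sqrt((6 - 21)*(-15) + 490) = sqrt(-15*(-15) + 490) = sqrt(225 + 490) = sqrt(715)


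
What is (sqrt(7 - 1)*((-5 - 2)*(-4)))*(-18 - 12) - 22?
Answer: -22 - 840*sqrt(6) ≈ -2079.6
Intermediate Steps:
(sqrt(7 - 1)*((-5 - 2)*(-4)))*(-18 - 12) - 22 = (sqrt(6)*(-7*(-4)))*(-30) - 22 = (sqrt(6)*28)*(-30) - 22 = (28*sqrt(6))*(-30) - 22 = -840*sqrt(6) - 22 = -22 - 840*sqrt(6)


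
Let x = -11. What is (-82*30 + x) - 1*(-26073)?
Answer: 23602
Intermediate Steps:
(-82*30 + x) - 1*(-26073) = (-82*30 - 11) - 1*(-26073) = (-2460 - 11) + 26073 = -2471 + 26073 = 23602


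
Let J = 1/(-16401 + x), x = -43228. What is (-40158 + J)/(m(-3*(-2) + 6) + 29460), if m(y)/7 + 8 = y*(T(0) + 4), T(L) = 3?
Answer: -2394581383/1788392968 ≈ -1.3390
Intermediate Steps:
J = -1/59629 (J = 1/(-16401 - 43228) = 1/(-59629) = -1/59629 ≈ -1.6770e-5)
m(y) = -56 + 49*y (m(y) = -56 + 7*(y*(3 + 4)) = -56 + 7*(y*7) = -56 + 7*(7*y) = -56 + 49*y)
(-40158 + J)/(m(-3*(-2) + 6) + 29460) = (-40158 - 1/59629)/((-56 + 49*(-3*(-2) + 6)) + 29460) = -2394581383/(59629*((-56 + 49*(6 + 6)) + 29460)) = -2394581383/(59629*((-56 + 49*12) + 29460)) = -2394581383/(59629*((-56 + 588) + 29460)) = -2394581383/(59629*(532 + 29460)) = -2394581383/59629/29992 = -2394581383/59629*1/29992 = -2394581383/1788392968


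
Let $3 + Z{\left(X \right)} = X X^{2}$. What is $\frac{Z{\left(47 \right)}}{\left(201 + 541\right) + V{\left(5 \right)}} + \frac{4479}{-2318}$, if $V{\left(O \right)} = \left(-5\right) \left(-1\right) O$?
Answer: $\frac{237219367}{1777906} \approx 133.43$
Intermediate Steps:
$Z{\left(X \right)} = -3 + X^{3}$ ($Z{\left(X \right)} = -3 + X X^{2} = -3 + X^{3}$)
$V{\left(O \right)} = 5 O$
$\frac{Z{\left(47 \right)}}{\left(201 + 541\right) + V{\left(5 \right)}} + \frac{4479}{-2318} = \frac{-3 + 47^{3}}{\left(201 + 541\right) + 5 \cdot 5} + \frac{4479}{-2318} = \frac{-3 + 103823}{742 + 25} + 4479 \left(- \frac{1}{2318}\right) = \frac{103820}{767} - \frac{4479}{2318} = \frac{237219367}{1777906}$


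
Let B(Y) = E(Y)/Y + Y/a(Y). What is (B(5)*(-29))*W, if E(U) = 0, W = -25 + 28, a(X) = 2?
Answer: -435/2 ≈ -217.50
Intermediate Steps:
W = 3
B(Y) = Y/2 (B(Y) = 0/Y + Y/2 = 0 + Y*(½) = 0 + Y/2 = Y/2)
(B(5)*(-29))*W = (((½)*5)*(-29))*3 = ((5/2)*(-29))*3 = -145/2*3 = -435/2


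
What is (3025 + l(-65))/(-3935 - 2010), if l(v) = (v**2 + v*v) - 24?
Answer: -11451/5945 ≈ -1.9262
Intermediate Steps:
l(v) = -24 + 2*v**2 (l(v) = (v**2 + v**2) - 24 = 2*v**2 - 24 = -24 + 2*v**2)
(3025 + l(-65))/(-3935 - 2010) = (3025 + (-24 + 2*(-65)**2))/(-3935 - 2010) = (3025 + (-24 + 2*4225))/(-5945) = (3025 + (-24 + 8450))*(-1/5945) = (3025 + 8426)*(-1/5945) = 11451*(-1/5945) = -11451/5945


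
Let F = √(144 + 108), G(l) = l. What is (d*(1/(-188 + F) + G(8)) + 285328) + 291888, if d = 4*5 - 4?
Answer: 5065038160/8773 - 24*√7/8773 ≈ 5.7734e+5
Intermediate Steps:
d = 16 (d = 20 - 4 = 16)
F = 6*√7 (F = √252 = 6*√7 ≈ 15.875)
(d*(1/(-188 + F) + G(8)) + 285328) + 291888 = (16*(1/(-188 + 6*√7) + 8) + 285328) + 291888 = (16*(8 + 1/(-188 + 6*√7)) + 285328) + 291888 = ((128 + 16/(-188 + 6*√7)) + 285328) + 291888 = (285456 + 16/(-188 + 6*√7)) + 291888 = 577344 + 16/(-188 + 6*√7)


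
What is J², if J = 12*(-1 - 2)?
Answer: 1296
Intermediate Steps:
J = -36 (J = 12*(-3) = -36)
J² = (-36)² = 1296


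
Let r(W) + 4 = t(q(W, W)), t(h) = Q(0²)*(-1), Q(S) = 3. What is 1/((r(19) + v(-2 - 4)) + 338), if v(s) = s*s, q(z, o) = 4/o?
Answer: 1/367 ≈ 0.0027248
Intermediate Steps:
t(h) = -3 (t(h) = 3*(-1) = -3)
r(W) = -7 (r(W) = -4 - 3 = -7)
v(s) = s²
1/((r(19) + v(-2 - 4)) + 338) = 1/((-7 + (-2 - 4)²) + 338) = 1/((-7 + (-6)²) + 338) = 1/((-7 + 36) + 338) = 1/(29 + 338) = 1/367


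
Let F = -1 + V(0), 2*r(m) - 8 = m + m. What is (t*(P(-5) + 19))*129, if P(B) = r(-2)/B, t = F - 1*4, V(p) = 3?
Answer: -23994/5 ≈ -4798.8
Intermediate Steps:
r(m) = 4 + m (r(m) = 4 + (m + m)/2 = 4 + (2*m)/2 = 4 + m)
F = 2 (F = -1 + 3 = 2)
t = -2 (t = 2 - 1*4 = 2 - 4 = -2)
P(B) = 2/B (P(B) = (4 - 2)/B = 2/B)
(t*(P(-5) + 19))*129 = -2*(2/(-5) + 19)*129 = -2*(2*(-⅕) + 19)*129 = -2*(-⅖ + 19)*129 = -2*93/5*129 = -186/5*129 = -23994/5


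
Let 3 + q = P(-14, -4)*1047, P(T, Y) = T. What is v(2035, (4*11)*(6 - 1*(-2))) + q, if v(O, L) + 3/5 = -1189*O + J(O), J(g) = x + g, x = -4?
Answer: -12161228/5 ≈ -2.4322e+6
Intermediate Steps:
J(g) = -4 + g
q = -14661 (q = -3 - 14*1047 = -3 - 14658 = -14661)
v(O, L) = -23/5 - 1188*O (v(O, L) = -⅗ + (-1189*O + (-4 + O)) = -⅗ + (-4 - 1188*O) = -23/5 - 1188*O)
v(2035, (4*11)*(6 - 1*(-2))) + q = (-23/5 - 1188*2035) - 14661 = (-23/5 - 2417580) - 14661 = -12087923/5 - 14661 = -12161228/5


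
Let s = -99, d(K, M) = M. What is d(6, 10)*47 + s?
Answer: 371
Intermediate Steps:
d(6, 10)*47 + s = 10*47 - 99 = 470 - 99 = 371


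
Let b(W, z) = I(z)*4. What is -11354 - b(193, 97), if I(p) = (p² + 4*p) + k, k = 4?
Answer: -50558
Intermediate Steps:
I(p) = 4 + p² + 4*p (I(p) = (p² + 4*p) + 4 = 4 + p² + 4*p)
b(W, z) = 16 + 4*z² + 16*z (b(W, z) = (4 + z² + 4*z)*4 = 16 + 4*z² + 16*z)
-11354 - b(193, 97) = -11354 - (16 + 4*97² + 16*97) = -11354 - (16 + 4*9409 + 1552) = -11354 - (16 + 37636 + 1552) = -11354 - 1*39204 = -11354 - 39204 = -50558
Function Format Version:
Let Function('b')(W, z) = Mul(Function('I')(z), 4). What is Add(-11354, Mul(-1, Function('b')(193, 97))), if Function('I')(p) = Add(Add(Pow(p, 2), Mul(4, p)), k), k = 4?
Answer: -50558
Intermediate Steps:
Function('I')(p) = Add(4, Pow(p, 2), Mul(4, p)) (Function('I')(p) = Add(Add(Pow(p, 2), Mul(4, p)), 4) = Add(4, Pow(p, 2), Mul(4, p)))
Function('b')(W, z) = Add(16, Mul(4, Pow(z, 2)), Mul(16, z)) (Function('b')(W, z) = Mul(Add(4, Pow(z, 2), Mul(4, z)), 4) = Add(16, Mul(4, Pow(z, 2)), Mul(16, z)))
Add(-11354, Mul(-1, Function('b')(193, 97))) = Add(-11354, Mul(-1, Add(16, Mul(4, Pow(97, 2)), Mul(16, 97)))) = Add(-11354, Mul(-1, Add(16, Mul(4, 9409), 1552))) = Add(-11354, Mul(-1, Add(16, 37636, 1552))) = Add(-11354, Mul(-1, 39204)) = Add(-11354, -39204) = -50558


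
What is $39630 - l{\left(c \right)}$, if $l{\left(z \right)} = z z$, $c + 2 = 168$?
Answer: $12074$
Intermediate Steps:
$c = 166$ ($c = -2 + 168 = 166$)
$l{\left(z \right)} = z^{2}$
$39630 - l{\left(c \right)} = 39630 - 166^{2} = 39630 - 27556 = 12074$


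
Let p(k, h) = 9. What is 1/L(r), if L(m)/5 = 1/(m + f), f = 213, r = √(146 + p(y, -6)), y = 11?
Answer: 213/5 + √155/5 ≈ 45.090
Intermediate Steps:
r = √155 (r = √(146 + 9) = √155 ≈ 12.450)
L(m) = 5/(213 + m) (L(m) = 5/(m + 213) = 5/(213 + m))
1/L(r) = 1/(5/(213 + √155)) = 213/5 + √155/5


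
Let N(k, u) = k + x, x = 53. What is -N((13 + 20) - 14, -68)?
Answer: -72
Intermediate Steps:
N(k, u) = 53 + k (N(k, u) = k + 53 = 53 + k)
-N((13 + 20) - 14, -68) = -(53 + ((13 + 20) - 14)) = -(53 + (33 - 14)) = -(53 + 19) = -1*72 = -72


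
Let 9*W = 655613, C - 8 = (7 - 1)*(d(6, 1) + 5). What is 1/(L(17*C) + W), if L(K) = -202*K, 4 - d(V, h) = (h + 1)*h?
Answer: -9/889687 ≈ -1.0116e-5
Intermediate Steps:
d(V, h) = 4 - h*(1 + h) (d(V, h) = 4 - (h + 1)*h = 4 - (1 + h)*h = 4 - h*(1 + h))
C = 50 (C = 8 + (7 - 1)*((4 - 1*1 - 1*1²) + 5) = 8 + 6*((4 - 1 - 1*1) + 5) = 8 + 6*((4 - 1 - 1) + 5) = 8 + 6*(2 + 5) = 8 + 6*7 = 8 + 42 = 50)
W = 655613/9 (W = (⅑)*655613 = 655613/9 ≈ 72846.)
1/(L(17*C) + W) = 1/(-3434*50 + 655613/9) = 1/(-202*850 + 655613/9) = 1/(-171700 + 655613/9) = 1/(-889687/9) = -9/889687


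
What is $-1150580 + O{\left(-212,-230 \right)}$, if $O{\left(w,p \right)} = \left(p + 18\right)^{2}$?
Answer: $-1105636$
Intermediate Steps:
$O{\left(w,p \right)} = \left(18 + p\right)^{2}$
$-1150580 + O{\left(-212,-230 \right)} = -1150580 + \left(18 - 230\right)^{2} = -1150580 + \left(-212\right)^{2} = -1150580 + 44944 = -1105636$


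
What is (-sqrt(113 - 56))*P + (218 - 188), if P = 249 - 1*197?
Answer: 30 - 52*sqrt(57) ≈ -362.59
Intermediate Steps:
P = 52 (P = 249 - 197 = 52)
(-sqrt(113 - 56))*P + (218 - 188) = -sqrt(113 - 56)*52 + (218 - 188) = -sqrt(57)*52 + 30 = -52*sqrt(57) + 30 = 30 - 52*sqrt(57)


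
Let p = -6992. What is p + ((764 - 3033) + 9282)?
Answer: 21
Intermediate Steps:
p + ((764 - 3033) + 9282) = -6992 + ((764 - 3033) + 9282) = -6992 + (-2269 + 9282) = -6992 + 7013 = 21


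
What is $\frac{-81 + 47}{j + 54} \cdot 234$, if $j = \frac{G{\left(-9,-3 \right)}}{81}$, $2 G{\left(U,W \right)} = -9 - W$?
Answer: $- \frac{214812}{1457} \approx -147.43$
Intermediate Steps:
$G{\left(U,W \right)} = - \frac{9}{2} - \frac{W}{2}$ ($G{\left(U,W \right)} = \frac{-9 - W}{2} = - \frac{9}{2} - \frac{W}{2}$)
$j = - \frac{1}{27}$ ($j = \frac{- \frac{9}{2} - - \frac{3}{2}}{81} = \left(- \frac{9}{2} + \frac{3}{2}\right) \frac{1}{81} = \left(-3\right) \frac{1}{81} = - \frac{1}{27} \approx -0.037037$)
$\frac{-81 + 47}{j + 54} \cdot 234 = \frac{-81 + 47}{- \frac{1}{27} + 54} \cdot 234 = - \frac{34}{\frac{1457}{27}} \cdot 234 = \left(-34\right) \frac{27}{1457} \cdot 234 = \left(- \frac{918}{1457}\right) 234 = - \frac{214812}{1457}$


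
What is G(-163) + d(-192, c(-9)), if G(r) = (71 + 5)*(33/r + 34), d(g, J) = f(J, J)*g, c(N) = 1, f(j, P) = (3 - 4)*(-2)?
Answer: 356092/163 ≈ 2184.6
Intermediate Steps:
f(j, P) = 2 (f(j, P) = -1*(-2) = 2)
d(g, J) = 2*g
G(r) = 2584 + 2508/r (G(r) = 76*(34 + 33/r) = 2584 + 2508/r)
G(-163) + d(-192, c(-9)) = (2584 + 2508/(-163)) + 2*(-192) = (2584 + 2508*(-1/163)) - 384 = (2584 - 2508/163) - 384 = 418684/163 - 384 = 356092/163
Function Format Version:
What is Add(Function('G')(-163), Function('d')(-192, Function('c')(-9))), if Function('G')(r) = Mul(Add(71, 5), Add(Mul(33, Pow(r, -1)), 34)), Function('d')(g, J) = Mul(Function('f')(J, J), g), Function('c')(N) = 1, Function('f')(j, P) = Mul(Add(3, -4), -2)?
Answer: Rational(356092, 163) ≈ 2184.6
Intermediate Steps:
Function('f')(j, P) = 2 (Function('f')(j, P) = Mul(-1, -2) = 2)
Function('d')(g, J) = Mul(2, g)
Function('G')(r) = Add(2584, Mul(2508, Pow(r, -1))) (Function('G')(r) = Mul(76, Add(34, Mul(33, Pow(r, -1)))) = Add(2584, Mul(2508, Pow(r, -1))))
Add(Function('G')(-163), Function('d')(-192, Function('c')(-9))) = Add(Add(2584, Mul(2508, Pow(-163, -1))), Mul(2, -192)) = Add(Add(2584, Mul(2508, Rational(-1, 163))), -384) = Add(Add(2584, Rational(-2508, 163)), -384) = Add(Rational(418684, 163), -384) = Rational(356092, 163)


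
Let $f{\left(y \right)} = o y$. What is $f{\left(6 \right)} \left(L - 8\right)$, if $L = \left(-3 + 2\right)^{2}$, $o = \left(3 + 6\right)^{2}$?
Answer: $-3402$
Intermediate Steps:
$o = 81$ ($o = 9^{2} = 81$)
$f{\left(y \right)} = 81 y$
$L = 1$ ($L = \left(-1\right)^{2} = 1$)
$f{\left(6 \right)} \left(L - 8\right) = 81 \cdot 6 \left(1 - 8\right) = 486 \left(-7\right) = -3402$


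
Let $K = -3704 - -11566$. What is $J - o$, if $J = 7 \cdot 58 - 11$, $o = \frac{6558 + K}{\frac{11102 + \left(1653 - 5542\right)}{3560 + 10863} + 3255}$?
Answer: $\frac{9169440575}{23477039} \approx 390.57$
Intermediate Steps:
$K = 7862$ ($K = -3704 + 11566 = 7862$)
$o = \frac{103989830}{23477039}$ ($o = \frac{6558 + 7862}{\frac{11102 + \left(1653 - 5542\right)}{3560 + 10863} + 3255} = \frac{14420}{\frac{11102 + \left(1653 - 5542\right)}{14423} + 3255} = \frac{14420}{\left(11102 - 3889\right) \frac{1}{14423} + 3255} = \frac{14420}{7213 \cdot \frac{1}{14423} + 3255} = \frac{14420}{\frac{7213}{14423} + 3255} = \frac{14420}{\frac{46954078}{14423}} = 14420 \cdot \frac{14423}{46954078} = \frac{103989830}{23477039} \approx 4.4294$)
$J = 395$ ($J = 406 - 11 = 395$)
$J - o = 395 - \frac{103989830}{23477039} = \frac{9169440575}{23477039}$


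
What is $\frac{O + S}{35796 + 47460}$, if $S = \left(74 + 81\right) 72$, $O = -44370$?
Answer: $- \frac{5535}{13876} \approx -0.39889$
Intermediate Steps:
$S = 11160$ ($S = 155 \cdot 72 = 11160$)
$\frac{O + S}{35796 + 47460} = \frac{-44370 + 11160}{35796 + 47460} = - \frac{33210}{83256} = \left(-33210\right) \frac{1}{83256} = - \frac{5535}{13876}$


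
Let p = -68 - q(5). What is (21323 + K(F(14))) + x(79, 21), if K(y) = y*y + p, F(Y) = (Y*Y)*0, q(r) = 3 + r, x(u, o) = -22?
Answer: 21225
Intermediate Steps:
p = -76 (p = -68 - (3 + 5) = -68 - 1*8 = -68 - 8 = -76)
F(Y) = 0 (F(Y) = Y²*0 = 0)
K(y) = -76 + y² (K(y) = y*y - 76 = y² - 76 = -76 + y²)
(21323 + K(F(14))) + x(79, 21) = (21323 + (-76 + 0²)) - 22 = (21323 + (-76 + 0)) - 22 = (21323 - 76) - 22 = 21247 - 22 = 21225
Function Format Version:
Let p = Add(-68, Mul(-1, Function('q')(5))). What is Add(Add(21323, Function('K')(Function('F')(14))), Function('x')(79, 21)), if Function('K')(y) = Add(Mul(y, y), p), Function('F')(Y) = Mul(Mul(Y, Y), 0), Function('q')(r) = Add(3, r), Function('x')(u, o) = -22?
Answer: 21225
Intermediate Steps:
p = -76 (p = Add(-68, Mul(-1, Add(3, 5))) = Add(-68, Mul(-1, 8)) = Add(-68, -8) = -76)
Function('F')(Y) = 0 (Function('F')(Y) = Mul(Pow(Y, 2), 0) = 0)
Function('K')(y) = Add(-76, Pow(y, 2)) (Function('K')(y) = Add(Mul(y, y), -76) = Add(Pow(y, 2), -76) = Add(-76, Pow(y, 2)))
Add(Add(21323, Function('K')(Function('F')(14))), Function('x')(79, 21)) = Add(Add(21323, Add(-76, Pow(0, 2))), -22) = Add(Add(21323, Add(-76, 0)), -22) = Add(Add(21323, -76), -22) = Add(21247, -22) = 21225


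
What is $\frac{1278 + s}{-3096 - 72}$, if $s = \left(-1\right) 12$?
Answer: $- \frac{211}{528} \approx -0.39962$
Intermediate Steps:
$s = -12$
$\frac{1278 + s}{-3096 - 72} = \frac{1278 - 12}{-3096 - 72} = \frac{1266}{-3168} = 1266 \left(- \frac{1}{3168}\right) = - \frac{211}{528}$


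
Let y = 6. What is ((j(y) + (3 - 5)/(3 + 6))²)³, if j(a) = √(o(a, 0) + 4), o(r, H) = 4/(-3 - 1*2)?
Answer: 2688451136/66430125 - 28262656*√5/2460375 ≈ 14.784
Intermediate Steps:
o(r, H) = -⅘ (o(r, H) = 4/(-3 - 2) = 4/(-5) = 4*(-⅕) = -⅘)
j(a) = 4*√5/5 (j(a) = √(-⅘ + 4) = √(16/5) = 4*√5/5)
((j(y) + (3 - 5)/(3 + 6))²)³ = ((4*√5/5 + (3 - 5)/(3 + 6))²)³ = ((4*√5/5 - 2/9)²)³ = ((-2/9 + 4*√5/5)²)³ = (-2/9 + 4*√5/5)⁶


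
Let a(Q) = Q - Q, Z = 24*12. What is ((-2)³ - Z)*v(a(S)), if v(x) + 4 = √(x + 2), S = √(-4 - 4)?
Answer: 1184 - 296*√2 ≈ 765.39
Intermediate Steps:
Z = 288
S = 2*I*√2 (S = √(-8) = 2*I*√2 ≈ 2.8284*I)
a(Q) = 0
v(x) = -4 + √(2 + x) (v(x) = -4 + √(x + 2) = -4 + √(2 + x))
((-2)³ - Z)*v(a(S)) = ((-2)³ - 1*288)*(-4 + √(2 + 0)) = (-8 - 288)*(-4 + √2) = -296*(-4 + √2) = 1184 - 296*√2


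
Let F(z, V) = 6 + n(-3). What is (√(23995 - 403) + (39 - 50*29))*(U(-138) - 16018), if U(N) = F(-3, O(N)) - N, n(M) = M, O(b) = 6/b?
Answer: 22402447 - 31754*√5898 ≈ 1.9964e+7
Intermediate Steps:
F(z, V) = 3 (F(z, V) = 6 - 3 = 3)
U(N) = 3 - N
(√(23995 - 403) + (39 - 50*29))*(U(-138) - 16018) = (√(23995 - 403) + (39 - 50*29))*((3 - 1*(-138)) - 16018) = (√23592 + (39 - 1450))*((3 + 138) - 16018) = (2*√5898 - 1411)*(141 - 16018) = (-1411 + 2*√5898)*(-15877) = 22402447 - 31754*√5898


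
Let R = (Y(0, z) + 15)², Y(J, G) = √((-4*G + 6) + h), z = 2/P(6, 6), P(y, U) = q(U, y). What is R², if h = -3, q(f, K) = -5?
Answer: (75 + √115)⁴/625 ≈ 86402.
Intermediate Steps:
P(y, U) = -5
z = -⅖ (z = 2/(-5) = 2*(-⅕) = -⅖ ≈ -0.40000)
Y(J, G) = √(3 - 4*G) (Y(J, G) = √((-4*G + 6) - 3) = √((6 - 4*G) - 3) = √(3 - 4*G))
R = (15 + √115/5)² (R = (√(3 - 4*(-⅖)) + 15)² = (√(3 + 8/5) + 15)² = (√(23/5) + 15)² = (√115/5 + 15)² = (15 + √115/5)² ≈ 293.94)
R² = ((75 + √115)²/25)² = (75 + √115)⁴/625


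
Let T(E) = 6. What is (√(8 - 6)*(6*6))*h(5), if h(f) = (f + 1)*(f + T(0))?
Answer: 2376*√2 ≈ 3360.2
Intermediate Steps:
h(f) = (1 + f)*(6 + f) (h(f) = (f + 1)*(f + 6) = (1 + f)*(6 + f))
(√(8 - 6)*(6*6))*h(5) = (√(8 - 6)*(6*6))*(6 + 5² + 7*5) = (√2*36)*(6 + 25 + 35) = (36*√2)*66 = 2376*√2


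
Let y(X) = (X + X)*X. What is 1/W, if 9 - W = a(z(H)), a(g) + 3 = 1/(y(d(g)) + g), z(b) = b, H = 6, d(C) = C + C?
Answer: 294/3527 ≈ 0.083357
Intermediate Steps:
d(C) = 2*C
y(X) = 2*X² (y(X) = (2*X)*X = 2*X²)
a(g) = -3 + 1/(g + 8*g²) (a(g) = -3 + 1/(2*(2*g)² + g) = -3 + 1/(2*(4*g²) + g) = -3 + 1/(8*g² + g) = -3 + 1/(g + 8*g²))
W = 3527/294 (W = 9 - (1 - 24*6² - 3*6)/(6*(1 + 8*6)) = 9 - (1 - 24*36 - 18)/(6*(1 + 48)) = 9 - (1 - 864 - 18)/(6*49) = 9 - (-881)/(6*49) = 9 - 1*(-881/294) = 9 + 881/294 = 3527/294 ≈ 11.997)
1/W = 1/(3527/294) = 294/3527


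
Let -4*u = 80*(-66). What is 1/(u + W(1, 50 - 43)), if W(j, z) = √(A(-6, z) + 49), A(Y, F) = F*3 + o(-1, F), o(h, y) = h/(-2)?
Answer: 880/1161553 - √282/3484659 ≈ 0.00075279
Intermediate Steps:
o(h, y) = -h/2 (o(h, y) = h*(-½) = -h/2)
A(Y, F) = ½ + 3*F (A(Y, F) = F*3 - ½*(-1) = 3*F + ½ = ½ + 3*F)
W(j, z) = √(99/2 + 3*z) (W(j, z) = √((½ + 3*z) + 49) = √(99/2 + 3*z))
u = 1320 (u = -20*(-66) = -¼*(-5280) = 1320)
1/(u + W(1, 50 - 43)) = 1/(1320 + √(198 + 12*(50 - 43))/2) = 1/(1320 + √(198 + 12*7)/2) = 1/(1320 + √(198 + 84)/2) = 1/(1320 + √282/2)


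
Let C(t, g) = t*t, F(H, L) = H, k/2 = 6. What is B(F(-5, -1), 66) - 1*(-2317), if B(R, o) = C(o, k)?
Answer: 6673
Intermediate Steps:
k = 12 (k = 2*6 = 12)
C(t, g) = t²
B(R, o) = o²
B(F(-5, -1), 66) - 1*(-2317) = 66² - 1*(-2317) = 4356 + 2317 = 6673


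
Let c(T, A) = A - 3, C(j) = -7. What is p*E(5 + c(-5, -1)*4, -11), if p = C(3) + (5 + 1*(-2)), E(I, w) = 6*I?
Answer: 264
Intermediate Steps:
c(T, A) = -3 + A
p = -4 (p = -7 + (5 + 1*(-2)) = -7 + (5 - 2) = -7 + 3 = -4)
p*E(5 + c(-5, -1)*4, -11) = -24*(5 + (-3 - 1)*4) = -24*(5 - 4*4) = -24*(5 - 16) = -24*(-11) = -4*(-66) = 264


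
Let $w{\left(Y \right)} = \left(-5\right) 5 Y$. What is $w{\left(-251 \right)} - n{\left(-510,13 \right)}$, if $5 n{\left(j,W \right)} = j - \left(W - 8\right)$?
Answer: $6378$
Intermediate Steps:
$w{\left(Y \right)} = - 25 Y$
$n{\left(j,W \right)} = \frac{8}{5} - \frac{W}{5} + \frac{j}{5}$ ($n{\left(j,W \right)} = \frac{j - \left(W - 8\right)}{5} = \frac{j - \left(-8 + W\right)}{5} = \frac{8 + j - W}{5} = \frac{8}{5} - \frac{W}{5} + \frac{j}{5}$)
$w{\left(-251 \right)} - n{\left(-510,13 \right)} = \left(-25\right) \left(-251\right) - \left(\frac{8}{5} - \frac{13}{5} + \frac{1}{5} \left(-510\right)\right) = 6275 - \left(\frac{8}{5} - \frac{13}{5} - 102\right) = 6275 - -103 = 6275 + 103 = 6378$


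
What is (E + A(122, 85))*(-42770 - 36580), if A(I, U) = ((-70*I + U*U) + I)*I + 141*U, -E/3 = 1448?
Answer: 10942761750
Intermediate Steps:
E = -4344 (E = -3*1448 = -4344)
A(I, U) = 141*U + I*(U² - 69*I) (A(I, U) = ((-70*I + U²) + I)*I + 141*U = ((U² - 70*I) + I)*I + 141*U = (U² - 69*I)*I + 141*U = I*(U² - 69*I) + 141*U = 141*U + I*(U² - 69*I))
(E + A(122, 85))*(-42770 - 36580) = (-4344 + (-69*122² + 141*85 + 122*85²))*(-42770 - 36580) = (-4344 + (-69*14884 + 11985 + 122*7225))*(-79350) = (-4344 + (-1026996 + 11985 + 881450))*(-79350) = (-4344 - 133561)*(-79350) = -137905*(-79350) = 10942761750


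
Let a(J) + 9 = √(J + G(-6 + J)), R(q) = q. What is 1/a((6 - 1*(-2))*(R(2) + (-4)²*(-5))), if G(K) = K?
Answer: -3/445 - I*√1254/1335 ≈ -0.0067416 - 0.026526*I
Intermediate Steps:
a(J) = -9 + √(-6 + 2*J) (a(J) = -9 + √(J + (-6 + J)) = -9 + √(-6 + 2*J))
1/a((6 - 1*(-2))*(R(2) + (-4)²*(-5))) = 1/(-9 + √(-6 + 2*((6 - 1*(-2))*(2 + (-4)²*(-5))))) = 1/(-9 + √(-6 + 2*((6 + 2)*(2 + 16*(-5))))) = 1/(-9 + √(-6 + 2*(8*(2 - 80)))) = 1/(-9 + √(-6 + 2*(8*(-78)))) = 1/(-9 + √(-6 + 2*(-624))) = 1/(-9 + √(-6 - 1248)) = 1/(-9 + √(-1254)) = 1/(-9 + I*√1254)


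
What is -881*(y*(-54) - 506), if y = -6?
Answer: 160342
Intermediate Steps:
-881*(y*(-54) - 506) = -881*(-6*(-54) - 506) = -881*(324 - 506) = -881*(-182) = 160342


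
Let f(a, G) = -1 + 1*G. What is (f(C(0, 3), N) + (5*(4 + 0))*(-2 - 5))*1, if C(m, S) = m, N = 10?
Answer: -131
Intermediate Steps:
f(a, G) = -1 + G
(f(C(0, 3), N) + (5*(4 + 0))*(-2 - 5))*1 = ((-1 + 10) + (5*(4 + 0))*(-2 - 5))*1 = (9 + (5*4)*(-7))*1 = (9 + 20*(-7))*1 = (9 - 140)*1 = -131*1 = -131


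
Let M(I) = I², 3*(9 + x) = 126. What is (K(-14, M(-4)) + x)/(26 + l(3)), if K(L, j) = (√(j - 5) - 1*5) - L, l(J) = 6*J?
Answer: 21/22 + √11/44 ≈ 1.0299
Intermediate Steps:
x = 33 (x = -9 + (⅓)*126 = -9 + 42 = 33)
K(L, j) = -5 + √(-5 + j) - L (K(L, j) = (√(-5 + j) - 5) - L = (-5 + √(-5 + j)) - L = -5 + √(-5 + j) - L)
(K(-14, M(-4)) + x)/(26 + l(3)) = ((-5 + √(-5 + (-4)²) - 1*(-14)) + 33)/(26 + 6*3) = ((-5 + √(-5 + 16) + 14) + 33)/(26 + 18) = ((-5 + √11 + 14) + 33)/44 = ((9 + √11) + 33)/44 = (42 + √11)/44 = 21/22 + √11/44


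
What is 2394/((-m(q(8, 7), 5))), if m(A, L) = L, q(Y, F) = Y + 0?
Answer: -2394/5 ≈ -478.80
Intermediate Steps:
q(Y, F) = Y
2394/((-m(q(8, 7), 5))) = 2394/((-1*5)) = 2394/(-5) = 2394*(-1/5) = -2394/5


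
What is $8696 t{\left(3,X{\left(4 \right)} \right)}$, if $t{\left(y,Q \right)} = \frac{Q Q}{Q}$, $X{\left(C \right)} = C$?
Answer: $34784$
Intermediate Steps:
$t{\left(y,Q \right)} = Q$ ($t{\left(y,Q \right)} = \frac{Q^{2}}{Q} = Q$)
$8696 t{\left(3,X{\left(4 \right)} \right)} = 8696 \cdot 4 = 34784$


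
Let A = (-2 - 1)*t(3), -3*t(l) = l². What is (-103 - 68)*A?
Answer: -1539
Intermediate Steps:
t(l) = -l²/3
A = 9 (A = (-2 - 1)*(-⅓*3²) = -(-1)*9 = -3*(-3) = 9)
(-103 - 68)*A = (-103 - 68)*9 = -171*9 = -1539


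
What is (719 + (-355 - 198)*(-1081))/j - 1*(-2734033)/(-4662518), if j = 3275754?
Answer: -1027574427111/2545543664762 ≈ -0.40368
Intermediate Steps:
(719 + (-355 - 198)*(-1081))/j - 1*(-2734033)/(-4662518) = (719 + (-355 - 198)*(-1081))/3275754 - 1*(-2734033)/(-4662518) = (719 - 553*(-1081))*(1/3275754) + 2734033*(-1/4662518) = (719 + 597793)*(1/3275754) - 2734033/4662518 = 598512*(1/3275754) - 2734033/4662518 = 99752/545959 - 2734033/4662518 = -1027574427111/2545543664762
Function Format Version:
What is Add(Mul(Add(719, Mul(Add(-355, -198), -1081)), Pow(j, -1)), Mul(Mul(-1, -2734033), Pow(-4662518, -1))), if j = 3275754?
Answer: Rational(-1027574427111, 2545543664762) ≈ -0.40368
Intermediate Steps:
Add(Mul(Add(719, Mul(Add(-355, -198), -1081)), Pow(j, -1)), Mul(Mul(-1, -2734033), Pow(-4662518, -1))) = Add(Mul(Add(719, Mul(Add(-355, -198), -1081)), Pow(3275754, -1)), Mul(Mul(-1, -2734033), Pow(-4662518, -1))) = Add(Mul(Add(719, Mul(-553, -1081)), Rational(1, 3275754)), Mul(2734033, Rational(-1, 4662518))) = Add(Mul(Add(719, 597793), Rational(1, 3275754)), Rational(-2734033, 4662518)) = Add(Mul(598512, Rational(1, 3275754)), Rational(-2734033, 4662518)) = Add(Rational(99752, 545959), Rational(-2734033, 4662518)) = Rational(-1027574427111, 2545543664762)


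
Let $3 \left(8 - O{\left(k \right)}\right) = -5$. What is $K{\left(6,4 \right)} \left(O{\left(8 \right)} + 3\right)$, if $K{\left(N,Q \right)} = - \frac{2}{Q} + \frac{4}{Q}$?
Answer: $\frac{19}{3} \approx 6.3333$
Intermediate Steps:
$K{\left(N,Q \right)} = \frac{2}{Q}$
$O{\left(k \right)} = \frac{29}{3}$ ($O{\left(k \right)} = 8 - - \frac{5}{3} = 8 + \frac{5}{3} = \frac{29}{3}$)
$K{\left(6,4 \right)} \left(O{\left(8 \right)} + 3\right) = \frac{2}{4} \left(\frac{29}{3} + 3\right) = 2 \cdot \frac{1}{4} \cdot \frac{38}{3} = \frac{1}{2} \cdot \frac{38}{3} = \frac{19}{3}$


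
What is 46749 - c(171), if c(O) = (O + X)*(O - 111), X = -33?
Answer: 38469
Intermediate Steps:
c(O) = (-111 + O)*(-33 + O) (c(O) = (O - 33)*(O - 111) = (-33 + O)*(-111 + O) = (-111 + O)*(-33 + O))
46749 - c(171) = 46749 - (3663 + 171² - 144*171) = 46749 - (3663 + 29241 - 24624) = 46749 - 1*8280 = 46749 - 8280 = 38469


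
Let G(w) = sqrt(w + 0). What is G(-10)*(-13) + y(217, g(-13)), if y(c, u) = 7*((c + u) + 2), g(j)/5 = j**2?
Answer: 7448 - 13*I*sqrt(10) ≈ 7448.0 - 41.11*I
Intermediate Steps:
g(j) = 5*j**2
G(w) = sqrt(w)
y(c, u) = 14 + 7*c + 7*u (y(c, u) = 7*(2 + c + u) = 14 + 7*c + 7*u)
G(-10)*(-13) + y(217, g(-13)) = sqrt(-10)*(-13) + (14 + 7*217 + 7*(5*(-13)**2)) = (I*sqrt(10))*(-13) + (14 + 1519 + 7*(5*169)) = -13*I*sqrt(10) + (14 + 1519 + 7*845) = -13*I*sqrt(10) + (14 + 1519 + 5915) = -13*I*sqrt(10) + 7448 = 7448 - 13*I*sqrt(10)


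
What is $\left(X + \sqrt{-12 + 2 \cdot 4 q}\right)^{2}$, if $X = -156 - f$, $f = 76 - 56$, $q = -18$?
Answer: $30820 - 704 i \sqrt{39} \approx 30820.0 - 4396.5 i$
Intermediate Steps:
$f = 20$ ($f = 76 - 56 = 20$)
$X = -176$ ($X = -156 - 20 = -176$)
$\left(X + \sqrt{-12 + 2 \cdot 4 q}\right)^{2} = \left(-176 + \sqrt{-12 + 2 \cdot 4 \left(-18\right)}\right)^{2} = \left(-176 + \sqrt{-12 + 8 \left(-18\right)}\right)^{2} = \left(-176 + \sqrt{-12 - 144}\right)^{2} = \left(-176 + \sqrt{-156}\right)^{2} = \left(-176 + 2 i \sqrt{39}\right)^{2}$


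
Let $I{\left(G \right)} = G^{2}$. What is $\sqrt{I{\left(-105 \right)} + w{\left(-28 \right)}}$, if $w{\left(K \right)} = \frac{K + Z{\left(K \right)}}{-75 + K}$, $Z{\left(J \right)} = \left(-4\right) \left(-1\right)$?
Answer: $\frac{\sqrt{116966697}}{103} \approx 105.0$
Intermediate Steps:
$Z{\left(J \right)} = 4$
$w{\left(K \right)} = \frac{4 + K}{-75 + K}$ ($w{\left(K \right)} = \frac{K + 4}{-75 + K} = \frac{4 + K}{-75 + K}$)
$\sqrt{I{\left(-105 \right)} + w{\left(-28 \right)}} = \sqrt{\left(-105\right)^{2} + \frac{4 - 28}{-75 - 28}} = \sqrt{11025 + \frac{1}{-103} \left(-24\right)} = \sqrt{11025 - - \frac{24}{103}} = \sqrt{11025 + \frac{24}{103}} = \sqrt{\frac{1135599}{103}} = \frac{\sqrt{116966697}}{103}$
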